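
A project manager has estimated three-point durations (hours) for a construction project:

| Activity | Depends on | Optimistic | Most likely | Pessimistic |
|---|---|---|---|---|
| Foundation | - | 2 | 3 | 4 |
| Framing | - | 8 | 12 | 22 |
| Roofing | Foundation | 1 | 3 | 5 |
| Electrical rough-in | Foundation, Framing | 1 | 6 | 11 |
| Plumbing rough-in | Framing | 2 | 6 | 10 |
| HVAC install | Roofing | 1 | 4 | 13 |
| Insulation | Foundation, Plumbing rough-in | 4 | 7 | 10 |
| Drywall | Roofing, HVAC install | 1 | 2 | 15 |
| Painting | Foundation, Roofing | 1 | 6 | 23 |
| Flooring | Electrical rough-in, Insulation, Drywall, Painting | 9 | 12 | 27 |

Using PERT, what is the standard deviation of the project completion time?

4.15 hours

te_Foundation = (2 + 4·3 + 4)/6 = 18/6 = 3; σ²_Foundation = ((4−2)/6)² = 0.111
te_Framing = (8 + 4·12 + 22)/6 = 78/6 = 13; σ²_Framing = ((22−8)/6)² = 5.444
te_Roofing = (1 + 4·3 + 5)/6 = 18/6 = 3; σ²_Roofing = ((5−1)/6)² = 0.444
te_Electrical rough-in = (1 + 4·6 + 11)/6 = 36/6 = 6; σ²_Electrical rough-in = ((11−1)/6)² = 2.778
te_Plumbing rough-in = (2 + 4·6 + 10)/6 = 36/6 = 6; σ²_Plumbing rough-in = ((10−2)/6)² = 1.778
te_HVAC install = (1 + 4·4 + 13)/6 = 30/6 = 5; σ²_HVAC install = ((13−1)/6)² = 4.000
te_Insulation = (4 + 4·7 + 10)/6 = 42/6 = 7; σ²_Insulation = ((10−4)/6)² = 1.000
te_Drywall = (1 + 4·2 + 15)/6 = 24/6 = 4; σ²_Drywall = ((15−1)/6)² = 5.444
te_Painting = (1 + 4·6 + 23)/6 = 48/6 = 8; σ²_Painting = ((23−1)/6)² = 13.444
te_Flooring = (9 + 4·12 + 27)/6 = 84/6 = 14; σ²_Flooring = ((27−9)/6)² = 9.000

Forward pass:
ES_Foundation = 0; EF_Foundation = 3
ES_Framing = 0; EF_Framing = 13
ES_Roofing = 3; EF_Roofing = 3+3 = 6
ES_Electrical rough-in = max(EF_Foundation=3, EF_Framing=13) = 13; EF_Electrical rough-in = 13+6 = 19
ES_Plumbing rough-in = 13; EF_Plumbing rough-in = 13+6 = 19
ES_HVAC install = 6; EF_HVAC install = 6+5 = 11
ES_Insulation = max(EF_Foundation=3, EF_Plumbing rough-in=19) = 19; EF_Insulation = 19+7 = 26
ES_Drywall = max(EF_Roofing=6, EF_HVAC install=11) = 11; EF_Drywall = 11+4 = 15
ES_Painting = max(EF_Foundation=3, EF_Roofing=6) = 6; EF_Painting = 6+8 = 14
ES_Flooring = max(EF_Electrical rough-in=19, EF_Insulation=26, EF_Drywall=15, EF_Painting=14) = 26; EF_Flooring = 26+14 = 40
Expected project duration μ = 40 hours. Critical path: Framing → Plumbing rough-in → Insulation → Flooring.

Variance along critical path = 5.444 + 1.778 + 1.000 + 9.000 = 17.222
σ = √17.222 = 4.150 hours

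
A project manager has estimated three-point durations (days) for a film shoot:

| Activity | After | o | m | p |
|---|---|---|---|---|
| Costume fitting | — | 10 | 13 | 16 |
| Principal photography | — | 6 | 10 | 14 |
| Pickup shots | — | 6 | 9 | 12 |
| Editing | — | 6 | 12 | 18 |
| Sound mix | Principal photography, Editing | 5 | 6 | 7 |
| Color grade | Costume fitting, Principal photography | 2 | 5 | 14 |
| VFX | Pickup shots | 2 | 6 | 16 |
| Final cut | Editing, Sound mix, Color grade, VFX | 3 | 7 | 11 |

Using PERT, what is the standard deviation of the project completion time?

te_Costume fitting = (10 + 4·13 + 16)/6 = 78/6 = 13; σ²_Costume fitting = ((16−10)/6)² = 1.000
te_Principal photography = (6 + 4·10 + 14)/6 = 60/6 = 10; σ²_Principal photography = ((14−6)/6)² = 1.778
te_Pickup shots = (6 + 4·9 + 12)/6 = 54/6 = 9; σ²_Pickup shots = ((12−6)/6)² = 1.000
te_Editing = (6 + 4·12 + 18)/6 = 72/6 = 12; σ²_Editing = ((18−6)/6)² = 4.000
te_Sound mix = (5 + 4·6 + 7)/6 = 36/6 = 6; σ²_Sound mix = ((7−5)/6)² = 0.111
te_Color grade = (2 + 4·5 + 14)/6 = 36/6 = 6; σ²_Color grade = ((14−2)/6)² = 4.000
te_VFX = (2 + 4·6 + 16)/6 = 42/6 = 7; σ²_VFX = ((16−2)/6)² = 5.444
te_Final cut = (3 + 4·7 + 11)/6 = 42/6 = 7; σ²_Final cut = ((11−3)/6)² = 1.778

Forward pass:
ES_Costume fitting = 0; EF_Costume fitting = 13
ES_Principal photography = 0; EF_Principal photography = 10
ES_Pickup shots = 0; EF_Pickup shots = 9
ES_Editing = 0; EF_Editing = 12
ES_Sound mix = max(EF_Principal photography=10, EF_Editing=12) = 12; EF_Sound mix = 12+6 = 18
ES_Color grade = max(EF_Costume fitting=13, EF_Principal photography=10) = 13; EF_Color grade = 13+6 = 19
ES_VFX = 9; EF_VFX = 9+7 = 16
ES_Final cut = max(EF_Editing=12, EF_Sound mix=18, EF_Color grade=19, EF_VFX=16) = 19; EF_Final cut = 19+7 = 26
Expected project duration μ = 26 days. Critical path: Costume fitting → Color grade → Final cut.

Variance along critical path = 1.000 + 4.000 + 1.778 = 6.778
σ = √6.778 = 2.603 days

2.60 days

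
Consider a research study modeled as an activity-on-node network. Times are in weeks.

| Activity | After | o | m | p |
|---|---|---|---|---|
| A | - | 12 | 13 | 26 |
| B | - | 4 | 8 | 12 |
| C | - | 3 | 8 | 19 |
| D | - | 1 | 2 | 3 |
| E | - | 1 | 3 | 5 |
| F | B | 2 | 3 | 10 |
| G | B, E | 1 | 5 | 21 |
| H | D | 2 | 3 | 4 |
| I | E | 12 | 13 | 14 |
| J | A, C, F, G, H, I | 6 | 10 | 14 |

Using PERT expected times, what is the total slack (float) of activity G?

te_A = (12 + 4·13 + 26)/6 = 90/6 = 15
te_B = (4 + 4·8 + 12)/6 = 48/6 = 8
te_C = (3 + 4·8 + 19)/6 = 54/6 = 9
te_D = (1 + 4·2 + 3)/6 = 12/6 = 2
te_E = (1 + 4·3 + 5)/6 = 18/6 = 3
te_F = (2 + 4·3 + 10)/6 = 24/6 = 4
te_G = (1 + 4·5 + 21)/6 = 42/6 = 7
te_H = (2 + 4·3 + 4)/6 = 18/6 = 3
te_I = (12 + 4·13 + 14)/6 = 78/6 = 13
te_J = (6 + 4·10 + 14)/6 = 60/6 = 10

Forward pass:
ES_A = 0; EF_A = 15
ES_B = 0; EF_B = 8
ES_C = 0; EF_C = 9
ES_D = 0; EF_D = 2
ES_E = 0; EF_E = 3
ES_F = 8; EF_F = 8+4 = 12
ES_G = max(EF_B=8, EF_E=3) = 8; EF_G = 8+7 = 15
ES_H = 2; EF_H = 2+3 = 5
ES_I = 3; EF_I = 3+13 = 16
ES_J = max(EF_A=15, EF_C=9, EF_F=12, EF_G=15, EF_H=5, EF_I=16) = 16; EF_J = 16+10 = 26
Expected project duration μ = 26 weeks. Critical path: E → I → J.

Backward pass:
LF_J = 26; LS_J = 26−10 = 16
LF_I = LS_J = 16; LS_I = 16−13 = 3
LF_H = LS_J = 16; LS_H = 16−3 = 13
LF_G = LS_J = 16; LS_G = 16−7 = 9
LF_F = LS_J = 16; LS_F = 16−4 = 12
LF_E = min(LS_G=9, LS_I=3) = 3; LS_E = 3−3 = 0
LF_D = LS_H = 13; LS_D = 13−2 = 11
LF_C = LS_J = 16; LS_C = 16−9 = 7
LF_B = min(LS_F=12, LS_G=9) = 9; LS_B = 9−8 = 1
LF_A = LS_J = 16; LS_A = 16−15 = 1
Slack_G = LS_G − ES_G = 9 − 8 = 1

1 weeks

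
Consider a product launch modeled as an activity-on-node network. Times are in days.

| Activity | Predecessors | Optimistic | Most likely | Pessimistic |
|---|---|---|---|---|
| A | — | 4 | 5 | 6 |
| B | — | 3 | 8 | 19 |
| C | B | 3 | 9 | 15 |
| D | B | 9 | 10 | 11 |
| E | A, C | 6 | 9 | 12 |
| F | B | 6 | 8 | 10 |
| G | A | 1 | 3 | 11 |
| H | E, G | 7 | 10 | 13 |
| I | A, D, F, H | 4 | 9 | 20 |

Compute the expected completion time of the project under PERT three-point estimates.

47 days

te_A = (4 + 4·5 + 6)/6 = 30/6 = 5
te_B = (3 + 4·8 + 19)/6 = 54/6 = 9
te_C = (3 + 4·9 + 15)/6 = 54/6 = 9
te_D = (9 + 4·10 + 11)/6 = 60/6 = 10
te_E = (6 + 4·9 + 12)/6 = 54/6 = 9
te_F = (6 + 4·8 + 10)/6 = 48/6 = 8
te_G = (1 + 4·3 + 11)/6 = 24/6 = 4
te_H = (7 + 4·10 + 13)/6 = 60/6 = 10
te_I = (4 + 4·9 + 20)/6 = 60/6 = 10

Forward pass:
ES_A = 0; EF_A = 5
ES_B = 0; EF_B = 9
ES_C = 9; EF_C = 9+9 = 18
ES_D = 9; EF_D = 9+10 = 19
ES_E = max(EF_A=5, EF_C=18) = 18; EF_E = 18+9 = 27
ES_F = 9; EF_F = 9+8 = 17
ES_G = 5; EF_G = 5+4 = 9
ES_H = max(EF_E=27, EF_G=9) = 27; EF_H = 27+10 = 37
ES_I = max(EF_A=5, EF_D=19, EF_F=17, EF_H=37) = 37; EF_I = 37+10 = 47
Expected project duration μ = 47 days. Critical path: B → C → E → H → I.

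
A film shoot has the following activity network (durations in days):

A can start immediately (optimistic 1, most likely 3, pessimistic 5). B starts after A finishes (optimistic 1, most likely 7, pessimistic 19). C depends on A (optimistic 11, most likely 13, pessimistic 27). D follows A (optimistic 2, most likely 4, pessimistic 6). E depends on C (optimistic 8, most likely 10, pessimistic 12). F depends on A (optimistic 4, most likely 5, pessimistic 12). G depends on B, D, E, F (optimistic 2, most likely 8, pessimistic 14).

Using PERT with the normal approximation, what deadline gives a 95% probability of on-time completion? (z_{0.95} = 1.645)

te_A = (1 + 4·3 + 5)/6 = 18/6 = 3; σ²_A = ((5−1)/6)² = 0.444
te_B = (1 + 4·7 + 19)/6 = 48/6 = 8; σ²_B = ((19−1)/6)² = 9.000
te_C = (11 + 4·13 + 27)/6 = 90/6 = 15; σ²_C = ((27−11)/6)² = 7.111
te_D = (2 + 4·4 + 6)/6 = 24/6 = 4; σ²_D = ((6−2)/6)² = 0.444
te_E = (8 + 4·10 + 12)/6 = 60/6 = 10; σ²_E = ((12−8)/6)² = 0.444
te_F = (4 + 4·5 + 12)/6 = 36/6 = 6; σ²_F = ((12−4)/6)² = 1.778
te_G = (2 + 4·8 + 14)/6 = 48/6 = 8; σ²_G = ((14−2)/6)² = 4.000

Forward pass:
ES_A = 0; EF_A = 3
ES_B = 3; EF_B = 3+8 = 11
ES_C = 3; EF_C = 3+15 = 18
ES_D = 3; EF_D = 3+4 = 7
ES_E = 18; EF_E = 18+10 = 28
ES_F = 3; EF_F = 3+6 = 9
ES_G = max(EF_B=11, EF_D=7, EF_E=28, EF_F=9) = 28; EF_G = 28+8 = 36
Expected project duration μ = 36 days. Critical path: A → C → E → G.

Variance along critical path = 0.444 + 7.111 + 0.444 + 4.000 = 12.000; σ = 3.464 days.
D = μ + z·σ = 36 + 1.645·3.464 = 41.7 days

41.7 days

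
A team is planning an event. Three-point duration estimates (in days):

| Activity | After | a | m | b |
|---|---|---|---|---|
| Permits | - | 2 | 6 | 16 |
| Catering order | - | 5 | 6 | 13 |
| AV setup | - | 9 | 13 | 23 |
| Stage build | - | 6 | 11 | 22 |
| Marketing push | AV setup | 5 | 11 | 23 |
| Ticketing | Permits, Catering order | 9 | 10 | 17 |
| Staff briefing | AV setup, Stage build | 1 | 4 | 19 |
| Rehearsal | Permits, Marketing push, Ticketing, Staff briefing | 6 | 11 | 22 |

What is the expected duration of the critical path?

te_Permits = (2 + 4·6 + 16)/6 = 42/6 = 7
te_Catering order = (5 + 4·6 + 13)/6 = 42/6 = 7
te_AV setup = (9 + 4·13 + 23)/6 = 84/6 = 14
te_Stage build = (6 + 4·11 + 22)/6 = 72/6 = 12
te_Marketing push = (5 + 4·11 + 23)/6 = 72/6 = 12
te_Ticketing = (9 + 4·10 + 17)/6 = 66/6 = 11
te_Staff briefing = (1 + 4·4 + 19)/6 = 36/6 = 6
te_Rehearsal = (6 + 4·11 + 22)/6 = 72/6 = 12

Forward pass:
ES_Permits = 0; EF_Permits = 7
ES_Catering order = 0; EF_Catering order = 7
ES_AV setup = 0; EF_AV setup = 14
ES_Stage build = 0; EF_Stage build = 12
ES_Marketing push = 14; EF_Marketing push = 14+12 = 26
ES_Ticketing = max(EF_Permits=7, EF_Catering order=7) = 7; EF_Ticketing = 7+11 = 18
ES_Staff briefing = max(EF_AV setup=14, EF_Stage build=12) = 14; EF_Staff briefing = 14+6 = 20
ES_Rehearsal = max(EF_Permits=7, EF_Marketing push=26, EF_Ticketing=18, EF_Staff briefing=20) = 26; EF_Rehearsal = 26+12 = 38
Expected project duration μ = 38 days. Critical path: AV setup → Marketing push → Rehearsal.

38 days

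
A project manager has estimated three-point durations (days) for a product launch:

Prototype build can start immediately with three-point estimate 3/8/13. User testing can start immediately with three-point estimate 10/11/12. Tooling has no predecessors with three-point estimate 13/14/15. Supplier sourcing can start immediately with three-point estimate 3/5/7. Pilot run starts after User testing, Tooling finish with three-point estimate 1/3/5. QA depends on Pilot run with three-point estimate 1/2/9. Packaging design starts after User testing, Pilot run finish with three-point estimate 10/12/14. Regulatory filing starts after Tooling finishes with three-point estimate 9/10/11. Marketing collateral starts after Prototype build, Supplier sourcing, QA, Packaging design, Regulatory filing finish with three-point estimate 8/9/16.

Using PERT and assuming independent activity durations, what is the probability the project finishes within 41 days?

0.885

te_Prototype build = (3 + 4·8 + 13)/6 = 48/6 = 8; σ²_Prototype build = ((13−3)/6)² = 2.778
te_User testing = (10 + 4·11 + 12)/6 = 66/6 = 11; σ²_User testing = ((12−10)/6)² = 0.111
te_Tooling = (13 + 4·14 + 15)/6 = 84/6 = 14; σ²_Tooling = ((15−13)/6)² = 0.111
te_Supplier sourcing = (3 + 4·5 + 7)/6 = 30/6 = 5; σ²_Supplier sourcing = ((7−3)/6)² = 0.444
te_Pilot run = (1 + 4·3 + 5)/6 = 18/6 = 3; σ²_Pilot run = ((5−1)/6)² = 0.444
te_QA = (1 + 4·2 + 9)/6 = 18/6 = 3; σ²_QA = ((9−1)/6)² = 1.778
te_Packaging design = (10 + 4·12 + 14)/6 = 72/6 = 12; σ²_Packaging design = ((14−10)/6)² = 0.444
te_Regulatory filing = (9 + 4·10 + 11)/6 = 60/6 = 10; σ²_Regulatory filing = ((11−9)/6)² = 0.111
te_Marketing collateral = (8 + 4·9 + 16)/6 = 60/6 = 10; σ²_Marketing collateral = ((16−8)/6)² = 1.778

Forward pass:
ES_Prototype build = 0; EF_Prototype build = 8
ES_User testing = 0; EF_User testing = 11
ES_Tooling = 0; EF_Tooling = 14
ES_Supplier sourcing = 0; EF_Supplier sourcing = 5
ES_Pilot run = max(EF_User testing=11, EF_Tooling=14) = 14; EF_Pilot run = 14+3 = 17
ES_QA = 17; EF_QA = 17+3 = 20
ES_Packaging design = max(EF_User testing=11, EF_Pilot run=17) = 17; EF_Packaging design = 17+12 = 29
ES_Regulatory filing = 14; EF_Regulatory filing = 14+10 = 24
ES_Marketing collateral = max(EF_Prototype build=8, EF_Supplier sourcing=5, EF_QA=20, EF_Packaging design=29, EF_Regulatory filing=24) = 29; EF_Marketing collateral = 29+10 = 39
Expected project duration μ = 39 days. Critical path: Tooling → Pilot run → Packaging design → Marketing collateral.

Variance along critical path = 0.111 + 0.444 + 0.444 + 1.778 = 2.778; σ = √2.778 = 1.667 days.
Z = (41 − 39) / 1.667 = 1.200
P(T ≤ 41) = Φ(1.200) ≈ 0.885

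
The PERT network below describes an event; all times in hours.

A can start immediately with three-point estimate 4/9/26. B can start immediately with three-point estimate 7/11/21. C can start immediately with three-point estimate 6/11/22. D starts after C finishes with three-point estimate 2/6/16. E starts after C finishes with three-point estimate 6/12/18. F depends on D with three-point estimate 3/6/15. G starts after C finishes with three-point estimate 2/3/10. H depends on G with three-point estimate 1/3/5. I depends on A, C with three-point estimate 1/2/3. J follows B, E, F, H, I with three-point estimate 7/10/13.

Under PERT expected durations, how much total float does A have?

13 hours

te_A = (4 + 4·9 + 26)/6 = 66/6 = 11
te_B = (7 + 4·11 + 21)/6 = 72/6 = 12
te_C = (6 + 4·11 + 22)/6 = 72/6 = 12
te_D = (2 + 4·6 + 16)/6 = 42/6 = 7
te_E = (6 + 4·12 + 18)/6 = 72/6 = 12
te_F = (3 + 4·6 + 15)/6 = 42/6 = 7
te_G = (2 + 4·3 + 10)/6 = 24/6 = 4
te_H = (1 + 4·3 + 5)/6 = 18/6 = 3
te_I = (1 + 4·2 + 3)/6 = 12/6 = 2
te_J = (7 + 4·10 + 13)/6 = 60/6 = 10

Forward pass:
ES_A = 0; EF_A = 11
ES_B = 0; EF_B = 12
ES_C = 0; EF_C = 12
ES_D = 12; EF_D = 12+7 = 19
ES_E = 12; EF_E = 12+12 = 24
ES_F = 19; EF_F = 19+7 = 26
ES_G = 12; EF_G = 12+4 = 16
ES_H = 16; EF_H = 16+3 = 19
ES_I = max(EF_A=11, EF_C=12) = 12; EF_I = 12+2 = 14
ES_J = max(EF_B=12, EF_E=24, EF_F=26, EF_H=19, EF_I=14) = 26; EF_J = 26+10 = 36
Expected project duration μ = 36 hours. Critical path: C → D → F → J.

Backward pass:
LF_J = 36; LS_J = 36−10 = 26
LF_I = LS_J = 26; LS_I = 26−2 = 24
LF_H = LS_J = 26; LS_H = 26−3 = 23
LF_G = LS_H = 23; LS_G = 23−4 = 19
LF_F = LS_J = 26; LS_F = 26−7 = 19
LF_E = LS_J = 26; LS_E = 26−12 = 14
LF_D = LS_F = 19; LS_D = 19−7 = 12
LF_C = min(LS_D=12, LS_E=14, LS_G=19, LS_I=24) = 12; LS_C = 12−12 = 0
LF_B = LS_J = 26; LS_B = 26−12 = 14
LF_A = LS_I = 24; LS_A = 24−11 = 13
Slack_A = LS_A − ES_A = 13 − 0 = 13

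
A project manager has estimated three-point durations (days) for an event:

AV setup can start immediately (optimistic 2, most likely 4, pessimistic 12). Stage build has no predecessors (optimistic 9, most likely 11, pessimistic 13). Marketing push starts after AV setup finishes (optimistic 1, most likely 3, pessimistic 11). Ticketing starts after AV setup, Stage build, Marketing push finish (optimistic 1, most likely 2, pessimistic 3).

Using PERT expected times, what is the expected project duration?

13 days

te_AV setup = (2 + 4·4 + 12)/6 = 30/6 = 5
te_Stage build = (9 + 4·11 + 13)/6 = 66/6 = 11
te_Marketing push = (1 + 4·3 + 11)/6 = 24/6 = 4
te_Ticketing = (1 + 4·2 + 3)/6 = 12/6 = 2

Forward pass:
ES_AV setup = 0; EF_AV setup = 5
ES_Stage build = 0; EF_Stage build = 11
ES_Marketing push = 5; EF_Marketing push = 5+4 = 9
ES_Ticketing = max(EF_AV setup=5, EF_Stage build=11, EF_Marketing push=9) = 11; EF_Ticketing = 11+2 = 13
Expected project duration μ = 13 days. Critical path: Stage build → Ticketing.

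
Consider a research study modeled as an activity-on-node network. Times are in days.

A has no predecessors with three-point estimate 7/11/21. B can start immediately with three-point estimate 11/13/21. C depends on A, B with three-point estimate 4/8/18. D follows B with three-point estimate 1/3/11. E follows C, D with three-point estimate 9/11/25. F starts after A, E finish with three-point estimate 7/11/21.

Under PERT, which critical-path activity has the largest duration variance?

E

te_A = (7 + 4·11 + 21)/6 = 72/6 = 12; σ²_A = ((21−7)/6)² = 5.444
te_B = (11 + 4·13 + 21)/6 = 84/6 = 14; σ²_B = ((21−11)/6)² = 2.778
te_C = (4 + 4·8 + 18)/6 = 54/6 = 9; σ²_C = ((18−4)/6)² = 5.444
te_D = (1 + 4·3 + 11)/6 = 24/6 = 4; σ²_D = ((11−1)/6)² = 2.778
te_E = (9 + 4·11 + 25)/6 = 78/6 = 13; σ²_E = ((25−9)/6)² = 7.111
te_F = (7 + 4·11 + 21)/6 = 72/6 = 12; σ²_F = ((21−7)/6)² = 5.444

Forward pass:
ES_A = 0; EF_A = 12
ES_B = 0; EF_B = 14
ES_C = max(EF_A=12, EF_B=14) = 14; EF_C = 14+9 = 23
ES_D = 14; EF_D = 14+4 = 18
ES_E = max(EF_C=23, EF_D=18) = 23; EF_E = 23+13 = 36
ES_F = max(EF_A=12, EF_E=36) = 36; EF_F = 36+12 = 48
Expected project duration μ = 48 days. Critical path: B → C → E → F.

Variances on critical path: σ²_B=2.778, σ²_C=5.444, σ²_E=7.111, σ²_F=5.444.
Largest is σ²_E = 7.111.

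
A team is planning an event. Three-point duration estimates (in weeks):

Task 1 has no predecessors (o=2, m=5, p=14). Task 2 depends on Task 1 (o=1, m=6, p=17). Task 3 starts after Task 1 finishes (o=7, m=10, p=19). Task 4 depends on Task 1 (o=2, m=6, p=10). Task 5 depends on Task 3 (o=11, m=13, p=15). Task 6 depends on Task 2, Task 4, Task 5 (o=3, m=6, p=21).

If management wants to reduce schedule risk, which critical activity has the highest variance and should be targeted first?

Task 6

te_Task 1 = (2 + 4·5 + 14)/6 = 36/6 = 6; σ²_Task 1 = ((14−2)/6)² = 4.000
te_Task 2 = (1 + 4·6 + 17)/6 = 42/6 = 7; σ²_Task 2 = ((17−1)/6)² = 7.111
te_Task 3 = (7 + 4·10 + 19)/6 = 66/6 = 11; σ²_Task 3 = ((19−7)/6)² = 4.000
te_Task 4 = (2 + 4·6 + 10)/6 = 36/6 = 6; σ²_Task 4 = ((10−2)/6)² = 1.778
te_Task 5 = (11 + 4·13 + 15)/6 = 78/6 = 13; σ²_Task 5 = ((15−11)/6)² = 0.444
te_Task 6 = (3 + 4·6 + 21)/6 = 48/6 = 8; σ²_Task 6 = ((21−3)/6)² = 9.000

Forward pass:
ES_Task 1 = 0; EF_Task 1 = 6
ES_Task 2 = 6; EF_Task 2 = 6+7 = 13
ES_Task 3 = 6; EF_Task 3 = 6+11 = 17
ES_Task 4 = 6; EF_Task 4 = 6+6 = 12
ES_Task 5 = 17; EF_Task 5 = 17+13 = 30
ES_Task 6 = max(EF_Task 2=13, EF_Task 4=12, EF_Task 5=30) = 30; EF_Task 6 = 30+8 = 38
Expected project duration μ = 38 weeks. Critical path: Task 1 → Task 3 → Task 5 → Task 6.

Variances on critical path: σ²_Task 1=4.000, σ²_Task 3=4.000, σ²_Task 5=0.444, σ²_Task 6=9.000.
Largest is σ²_Task 6 = 9.000.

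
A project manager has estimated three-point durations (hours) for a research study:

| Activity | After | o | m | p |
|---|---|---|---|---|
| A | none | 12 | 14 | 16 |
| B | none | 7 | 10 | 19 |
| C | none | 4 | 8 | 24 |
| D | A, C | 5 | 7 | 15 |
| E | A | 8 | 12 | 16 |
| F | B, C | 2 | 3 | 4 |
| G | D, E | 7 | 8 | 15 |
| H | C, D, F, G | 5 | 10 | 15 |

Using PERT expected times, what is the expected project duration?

45 hours

te_A = (12 + 4·14 + 16)/6 = 84/6 = 14
te_B = (7 + 4·10 + 19)/6 = 66/6 = 11
te_C = (4 + 4·8 + 24)/6 = 60/6 = 10
te_D = (5 + 4·7 + 15)/6 = 48/6 = 8
te_E = (8 + 4·12 + 16)/6 = 72/6 = 12
te_F = (2 + 4·3 + 4)/6 = 18/6 = 3
te_G = (7 + 4·8 + 15)/6 = 54/6 = 9
te_H = (5 + 4·10 + 15)/6 = 60/6 = 10

Forward pass:
ES_A = 0; EF_A = 14
ES_B = 0; EF_B = 11
ES_C = 0; EF_C = 10
ES_D = max(EF_A=14, EF_C=10) = 14; EF_D = 14+8 = 22
ES_E = 14; EF_E = 14+12 = 26
ES_F = max(EF_B=11, EF_C=10) = 11; EF_F = 11+3 = 14
ES_G = max(EF_D=22, EF_E=26) = 26; EF_G = 26+9 = 35
ES_H = max(EF_C=10, EF_D=22, EF_F=14, EF_G=35) = 35; EF_H = 35+10 = 45
Expected project duration μ = 45 hours. Critical path: A → E → G → H.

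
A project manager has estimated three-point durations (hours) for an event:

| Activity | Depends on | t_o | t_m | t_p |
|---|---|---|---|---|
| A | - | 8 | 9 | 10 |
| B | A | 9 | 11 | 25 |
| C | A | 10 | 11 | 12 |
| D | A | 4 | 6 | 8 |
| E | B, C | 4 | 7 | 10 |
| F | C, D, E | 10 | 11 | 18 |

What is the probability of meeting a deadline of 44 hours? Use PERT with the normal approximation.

0.829

te_A = (8 + 4·9 + 10)/6 = 54/6 = 9; σ²_A = ((10−8)/6)² = 0.111
te_B = (9 + 4·11 + 25)/6 = 78/6 = 13; σ²_B = ((25−9)/6)² = 7.111
te_C = (10 + 4·11 + 12)/6 = 66/6 = 11; σ²_C = ((12−10)/6)² = 0.111
te_D = (4 + 4·6 + 8)/6 = 36/6 = 6; σ²_D = ((8−4)/6)² = 0.444
te_E = (4 + 4·7 + 10)/6 = 42/6 = 7; σ²_E = ((10−4)/6)² = 1.000
te_F = (10 + 4·11 + 18)/6 = 72/6 = 12; σ²_F = ((18−10)/6)² = 1.778

Forward pass:
ES_A = 0; EF_A = 9
ES_B = 9; EF_B = 9+13 = 22
ES_C = 9; EF_C = 9+11 = 20
ES_D = 9; EF_D = 9+6 = 15
ES_E = max(EF_B=22, EF_C=20) = 22; EF_E = 22+7 = 29
ES_F = max(EF_C=20, EF_D=15, EF_E=29) = 29; EF_F = 29+12 = 41
Expected project duration μ = 41 hours. Critical path: A → B → E → F.

Variance along critical path = 0.111 + 7.111 + 1.000 + 1.778 = 10.000; σ = √10.000 = 3.162 hours.
Z = (44 − 41) / 3.162 = 0.949
P(T ≤ 44) = Φ(0.949) ≈ 0.829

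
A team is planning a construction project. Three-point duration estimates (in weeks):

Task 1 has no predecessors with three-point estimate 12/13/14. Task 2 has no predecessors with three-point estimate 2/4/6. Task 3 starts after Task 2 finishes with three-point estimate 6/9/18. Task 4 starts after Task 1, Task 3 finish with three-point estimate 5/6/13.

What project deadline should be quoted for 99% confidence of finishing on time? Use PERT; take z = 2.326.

26.8 weeks

te_Task 1 = (12 + 4·13 + 14)/6 = 78/6 = 13; σ²_Task 1 = ((14−12)/6)² = 0.111
te_Task 2 = (2 + 4·4 + 6)/6 = 24/6 = 4; σ²_Task 2 = ((6−2)/6)² = 0.444
te_Task 3 = (6 + 4·9 + 18)/6 = 60/6 = 10; σ²_Task 3 = ((18−6)/6)² = 4.000
te_Task 4 = (5 + 4·6 + 13)/6 = 42/6 = 7; σ²_Task 4 = ((13−5)/6)² = 1.778

Forward pass:
ES_Task 1 = 0; EF_Task 1 = 13
ES_Task 2 = 0; EF_Task 2 = 4
ES_Task 3 = 4; EF_Task 3 = 4+10 = 14
ES_Task 4 = max(EF_Task 1=13, EF_Task 3=14) = 14; EF_Task 4 = 14+7 = 21
Expected project duration μ = 21 weeks. Critical path: Task 2 → Task 3 → Task 4.

Variance along critical path = 0.444 + 4.000 + 1.778 = 6.222; σ = 2.494 weeks.
D = μ + z·σ = 21 + 2.326·2.494 = 26.8 weeks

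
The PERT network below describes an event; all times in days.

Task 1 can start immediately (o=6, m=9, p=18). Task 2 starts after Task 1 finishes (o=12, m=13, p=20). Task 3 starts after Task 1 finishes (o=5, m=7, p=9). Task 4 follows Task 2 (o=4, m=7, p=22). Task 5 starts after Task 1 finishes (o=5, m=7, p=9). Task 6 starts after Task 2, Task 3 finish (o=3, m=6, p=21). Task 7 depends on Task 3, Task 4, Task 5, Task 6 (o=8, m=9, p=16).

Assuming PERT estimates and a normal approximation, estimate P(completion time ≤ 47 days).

te_Task 1 = (6 + 4·9 + 18)/6 = 60/6 = 10; σ²_Task 1 = ((18−6)/6)² = 4.000
te_Task 2 = (12 + 4·13 + 20)/6 = 84/6 = 14; σ²_Task 2 = ((20−12)/6)² = 1.778
te_Task 3 = (5 + 4·7 + 9)/6 = 42/6 = 7; σ²_Task 3 = ((9−5)/6)² = 0.444
te_Task 4 = (4 + 4·7 + 22)/6 = 54/6 = 9; σ²_Task 4 = ((22−4)/6)² = 9.000
te_Task 5 = (5 + 4·7 + 9)/6 = 42/6 = 7; σ²_Task 5 = ((9−5)/6)² = 0.444
te_Task 6 = (3 + 4·6 + 21)/6 = 48/6 = 8; σ²_Task 6 = ((21−3)/6)² = 9.000
te_Task 7 = (8 + 4·9 + 16)/6 = 60/6 = 10; σ²_Task 7 = ((16−8)/6)² = 1.778

Forward pass:
ES_Task 1 = 0; EF_Task 1 = 10
ES_Task 2 = 10; EF_Task 2 = 10+14 = 24
ES_Task 3 = 10; EF_Task 3 = 10+7 = 17
ES_Task 4 = 24; EF_Task 4 = 24+9 = 33
ES_Task 5 = 10; EF_Task 5 = 10+7 = 17
ES_Task 6 = max(EF_Task 2=24, EF_Task 3=17) = 24; EF_Task 6 = 24+8 = 32
ES_Task 7 = max(EF_Task 3=17, EF_Task 4=33, EF_Task 5=17, EF_Task 6=32) = 33; EF_Task 7 = 33+10 = 43
Expected project duration μ = 43 days. Critical path: Task 1 → Task 2 → Task 4 → Task 7.

Variance along critical path = 4.000 + 1.778 + 9.000 + 1.778 = 16.556; σ = √16.556 = 4.069 days.
Z = (47 − 43) / 4.069 = 0.983
P(T ≤ 47) = Φ(0.983) ≈ 0.837

0.837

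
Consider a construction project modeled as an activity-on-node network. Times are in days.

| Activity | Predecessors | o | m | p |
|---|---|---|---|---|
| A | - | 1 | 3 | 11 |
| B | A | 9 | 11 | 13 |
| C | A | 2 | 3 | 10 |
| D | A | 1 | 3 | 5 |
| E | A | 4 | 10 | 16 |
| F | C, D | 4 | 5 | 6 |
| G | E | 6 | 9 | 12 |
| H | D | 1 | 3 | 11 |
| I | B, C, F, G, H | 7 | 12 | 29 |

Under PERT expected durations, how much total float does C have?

te_A = (1 + 4·3 + 11)/6 = 24/6 = 4
te_B = (9 + 4·11 + 13)/6 = 66/6 = 11
te_C = (2 + 4·3 + 10)/6 = 24/6 = 4
te_D = (1 + 4·3 + 5)/6 = 18/6 = 3
te_E = (4 + 4·10 + 16)/6 = 60/6 = 10
te_F = (4 + 4·5 + 6)/6 = 30/6 = 5
te_G = (6 + 4·9 + 12)/6 = 54/6 = 9
te_H = (1 + 4·3 + 11)/6 = 24/6 = 4
te_I = (7 + 4·12 + 29)/6 = 84/6 = 14

Forward pass:
ES_A = 0; EF_A = 4
ES_B = 4; EF_B = 4+11 = 15
ES_C = 4; EF_C = 4+4 = 8
ES_D = 4; EF_D = 4+3 = 7
ES_E = 4; EF_E = 4+10 = 14
ES_F = max(EF_C=8, EF_D=7) = 8; EF_F = 8+5 = 13
ES_G = 14; EF_G = 14+9 = 23
ES_H = 7; EF_H = 7+4 = 11
ES_I = max(EF_B=15, EF_C=8, EF_F=13, EF_G=23, EF_H=11) = 23; EF_I = 23+14 = 37
Expected project duration μ = 37 days. Critical path: A → E → G → I.

Backward pass:
LF_I = 37; LS_I = 37−14 = 23
LF_H = LS_I = 23; LS_H = 23−4 = 19
LF_G = LS_I = 23; LS_G = 23−9 = 14
LF_F = LS_I = 23; LS_F = 23−5 = 18
LF_E = LS_G = 14; LS_E = 14−10 = 4
LF_D = min(LS_F=18, LS_H=19) = 18; LS_D = 18−3 = 15
LF_C = min(LS_F=18, LS_I=23) = 18; LS_C = 18−4 = 14
LF_B = LS_I = 23; LS_B = 23−11 = 12
LF_A = min(LS_B=12, LS_C=14, LS_D=15, LS_E=4) = 4; LS_A = 4−4 = 0
Slack_C = LS_C − ES_C = 14 − 4 = 10

10 days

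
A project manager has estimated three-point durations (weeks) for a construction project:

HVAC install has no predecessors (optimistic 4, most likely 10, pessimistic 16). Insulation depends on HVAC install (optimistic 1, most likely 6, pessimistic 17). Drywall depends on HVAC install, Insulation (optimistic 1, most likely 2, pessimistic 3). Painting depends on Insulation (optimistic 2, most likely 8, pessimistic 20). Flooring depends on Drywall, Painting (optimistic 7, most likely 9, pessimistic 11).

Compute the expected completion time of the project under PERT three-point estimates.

35 weeks

te_HVAC install = (4 + 4·10 + 16)/6 = 60/6 = 10
te_Insulation = (1 + 4·6 + 17)/6 = 42/6 = 7
te_Drywall = (1 + 4·2 + 3)/6 = 12/6 = 2
te_Painting = (2 + 4·8 + 20)/6 = 54/6 = 9
te_Flooring = (7 + 4·9 + 11)/6 = 54/6 = 9

Forward pass:
ES_HVAC install = 0; EF_HVAC install = 10
ES_Insulation = 10; EF_Insulation = 10+7 = 17
ES_Drywall = max(EF_HVAC install=10, EF_Insulation=17) = 17; EF_Drywall = 17+2 = 19
ES_Painting = 17; EF_Painting = 17+9 = 26
ES_Flooring = max(EF_Drywall=19, EF_Painting=26) = 26; EF_Flooring = 26+9 = 35
Expected project duration μ = 35 weeks. Critical path: HVAC install → Insulation → Painting → Flooring.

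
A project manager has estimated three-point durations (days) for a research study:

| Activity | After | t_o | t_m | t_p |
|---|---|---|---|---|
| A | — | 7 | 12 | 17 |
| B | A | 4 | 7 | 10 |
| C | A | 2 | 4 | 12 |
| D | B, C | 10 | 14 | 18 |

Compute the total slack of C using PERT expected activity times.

te_A = (7 + 4·12 + 17)/6 = 72/6 = 12
te_B = (4 + 4·7 + 10)/6 = 42/6 = 7
te_C = (2 + 4·4 + 12)/6 = 30/6 = 5
te_D = (10 + 4·14 + 18)/6 = 84/6 = 14

Forward pass:
ES_A = 0; EF_A = 12
ES_B = 12; EF_B = 12+7 = 19
ES_C = 12; EF_C = 12+5 = 17
ES_D = max(EF_B=19, EF_C=17) = 19; EF_D = 19+14 = 33
Expected project duration μ = 33 days. Critical path: A → B → D.

Backward pass:
LF_D = 33; LS_D = 33−14 = 19
LF_C = LS_D = 19; LS_C = 19−5 = 14
LF_B = LS_D = 19; LS_B = 19−7 = 12
LF_A = min(LS_B=12, LS_C=14) = 12; LS_A = 12−12 = 0
Slack_C = LS_C − ES_C = 14 − 12 = 2

2 days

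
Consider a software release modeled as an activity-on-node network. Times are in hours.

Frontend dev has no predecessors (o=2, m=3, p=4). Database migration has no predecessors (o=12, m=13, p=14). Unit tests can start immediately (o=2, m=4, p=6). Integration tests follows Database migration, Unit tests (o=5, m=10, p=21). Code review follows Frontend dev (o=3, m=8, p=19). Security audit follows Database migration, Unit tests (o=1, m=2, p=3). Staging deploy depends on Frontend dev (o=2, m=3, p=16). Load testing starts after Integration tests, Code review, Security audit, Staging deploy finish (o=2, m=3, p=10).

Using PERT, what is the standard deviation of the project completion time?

3.00 hours

te_Frontend dev = (2 + 4·3 + 4)/6 = 18/6 = 3; σ²_Frontend dev = ((4−2)/6)² = 0.111
te_Database migration = (12 + 4·13 + 14)/6 = 78/6 = 13; σ²_Database migration = ((14−12)/6)² = 0.111
te_Unit tests = (2 + 4·4 + 6)/6 = 24/6 = 4; σ²_Unit tests = ((6−2)/6)² = 0.444
te_Integration tests = (5 + 4·10 + 21)/6 = 66/6 = 11; σ²_Integration tests = ((21−5)/6)² = 7.111
te_Code review = (3 + 4·8 + 19)/6 = 54/6 = 9; σ²_Code review = ((19−3)/6)² = 7.111
te_Security audit = (1 + 4·2 + 3)/6 = 12/6 = 2; σ²_Security audit = ((3−1)/6)² = 0.111
te_Staging deploy = (2 + 4·3 + 16)/6 = 30/6 = 5; σ²_Staging deploy = ((16−2)/6)² = 5.444
te_Load testing = (2 + 4·3 + 10)/6 = 24/6 = 4; σ²_Load testing = ((10−2)/6)² = 1.778

Forward pass:
ES_Frontend dev = 0; EF_Frontend dev = 3
ES_Database migration = 0; EF_Database migration = 13
ES_Unit tests = 0; EF_Unit tests = 4
ES_Integration tests = max(EF_Database migration=13, EF_Unit tests=4) = 13; EF_Integration tests = 13+11 = 24
ES_Code review = 3; EF_Code review = 3+9 = 12
ES_Security audit = max(EF_Database migration=13, EF_Unit tests=4) = 13; EF_Security audit = 13+2 = 15
ES_Staging deploy = 3; EF_Staging deploy = 3+5 = 8
ES_Load testing = max(EF_Integration tests=24, EF_Code review=12, EF_Security audit=15, EF_Staging deploy=8) = 24; EF_Load testing = 24+4 = 28
Expected project duration μ = 28 hours. Critical path: Database migration → Integration tests → Load testing.

Variance along critical path = 0.111 + 7.111 + 1.778 = 9.000
σ = √9.000 = 3.000 hours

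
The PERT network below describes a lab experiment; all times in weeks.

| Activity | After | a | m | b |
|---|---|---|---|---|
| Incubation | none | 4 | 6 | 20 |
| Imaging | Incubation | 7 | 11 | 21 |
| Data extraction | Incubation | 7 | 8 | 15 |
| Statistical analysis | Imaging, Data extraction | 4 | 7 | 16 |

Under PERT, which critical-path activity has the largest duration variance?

Incubation

te_Incubation = (4 + 4·6 + 20)/6 = 48/6 = 8; σ²_Incubation = ((20−4)/6)² = 7.111
te_Imaging = (7 + 4·11 + 21)/6 = 72/6 = 12; σ²_Imaging = ((21−7)/6)² = 5.444
te_Data extraction = (7 + 4·8 + 15)/6 = 54/6 = 9; σ²_Data extraction = ((15−7)/6)² = 1.778
te_Statistical analysis = (4 + 4·7 + 16)/6 = 48/6 = 8; σ²_Statistical analysis = ((16−4)/6)² = 4.000

Forward pass:
ES_Incubation = 0; EF_Incubation = 8
ES_Imaging = 8; EF_Imaging = 8+12 = 20
ES_Data extraction = 8; EF_Data extraction = 8+9 = 17
ES_Statistical analysis = max(EF_Imaging=20, EF_Data extraction=17) = 20; EF_Statistical analysis = 20+8 = 28
Expected project duration μ = 28 weeks. Critical path: Incubation → Imaging → Statistical analysis.

Variances on critical path: σ²_Incubation=7.111, σ²_Imaging=5.444, σ²_Statistical analysis=4.000.
Largest is σ²_Incubation = 7.111.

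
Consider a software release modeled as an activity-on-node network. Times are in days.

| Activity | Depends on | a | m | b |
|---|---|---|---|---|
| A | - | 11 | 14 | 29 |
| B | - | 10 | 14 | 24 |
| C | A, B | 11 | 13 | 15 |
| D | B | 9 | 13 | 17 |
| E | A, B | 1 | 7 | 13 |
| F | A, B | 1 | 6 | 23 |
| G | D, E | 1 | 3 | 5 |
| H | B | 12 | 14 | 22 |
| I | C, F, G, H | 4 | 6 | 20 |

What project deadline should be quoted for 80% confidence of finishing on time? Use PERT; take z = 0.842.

te_A = (11 + 4·14 + 29)/6 = 96/6 = 16; σ²_A = ((29−11)/6)² = 9.000
te_B = (10 + 4·14 + 24)/6 = 90/6 = 15; σ²_B = ((24−10)/6)² = 5.444
te_C = (11 + 4·13 + 15)/6 = 78/6 = 13; σ²_C = ((15−11)/6)² = 0.444
te_D = (9 + 4·13 + 17)/6 = 78/6 = 13; σ²_D = ((17−9)/6)² = 1.778
te_E = (1 + 4·7 + 13)/6 = 42/6 = 7; σ²_E = ((13−1)/6)² = 4.000
te_F = (1 + 4·6 + 23)/6 = 48/6 = 8; σ²_F = ((23−1)/6)² = 13.444
te_G = (1 + 4·3 + 5)/6 = 18/6 = 3; σ²_G = ((5−1)/6)² = 0.444
te_H = (12 + 4·14 + 22)/6 = 90/6 = 15; σ²_H = ((22−12)/6)² = 2.778
te_I = (4 + 4·6 + 20)/6 = 48/6 = 8; σ²_I = ((20−4)/6)² = 7.111

Forward pass:
ES_A = 0; EF_A = 16
ES_B = 0; EF_B = 15
ES_C = max(EF_A=16, EF_B=15) = 16; EF_C = 16+13 = 29
ES_D = 15; EF_D = 15+13 = 28
ES_E = max(EF_A=16, EF_B=15) = 16; EF_E = 16+7 = 23
ES_F = max(EF_A=16, EF_B=15) = 16; EF_F = 16+8 = 24
ES_G = max(EF_D=28, EF_E=23) = 28; EF_G = 28+3 = 31
ES_H = 15; EF_H = 15+15 = 30
ES_I = max(EF_C=29, EF_F=24, EF_G=31, EF_H=30) = 31; EF_I = 31+8 = 39
Expected project duration μ = 39 days. Critical path: B → D → G → I.

Variance along critical path = 5.444 + 1.778 + 0.444 + 7.111 = 14.778; σ = 3.844 days.
D = μ + z·σ = 39 + 0.842·3.844 = 42.2 days

42.2 days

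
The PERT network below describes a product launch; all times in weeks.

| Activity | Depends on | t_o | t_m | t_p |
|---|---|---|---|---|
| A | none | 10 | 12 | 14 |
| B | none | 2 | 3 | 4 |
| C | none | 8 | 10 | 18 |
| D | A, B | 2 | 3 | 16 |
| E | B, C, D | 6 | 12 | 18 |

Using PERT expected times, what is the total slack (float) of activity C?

te_A = (10 + 4·12 + 14)/6 = 72/6 = 12
te_B = (2 + 4·3 + 4)/6 = 18/6 = 3
te_C = (8 + 4·10 + 18)/6 = 66/6 = 11
te_D = (2 + 4·3 + 16)/6 = 30/6 = 5
te_E = (6 + 4·12 + 18)/6 = 72/6 = 12

Forward pass:
ES_A = 0; EF_A = 12
ES_B = 0; EF_B = 3
ES_C = 0; EF_C = 11
ES_D = max(EF_A=12, EF_B=3) = 12; EF_D = 12+5 = 17
ES_E = max(EF_B=3, EF_C=11, EF_D=17) = 17; EF_E = 17+12 = 29
Expected project duration μ = 29 weeks. Critical path: A → D → E.

Backward pass:
LF_E = 29; LS_E = 29−12 = 17
LF_D = LS_E = 17; LS_D = 17−5 = 12
LF_C = LS_E = 17; LS_C = 17−11 = 6
LF_B = min(LS_D=12, LS_E=17) = 12; LS_B = 12−3 = 9
LF_A = LS_D = 12; LS_A = 12−12 = 0
Slack_C = LS_C − ES_C = 6 − 0 = 6

6 weeks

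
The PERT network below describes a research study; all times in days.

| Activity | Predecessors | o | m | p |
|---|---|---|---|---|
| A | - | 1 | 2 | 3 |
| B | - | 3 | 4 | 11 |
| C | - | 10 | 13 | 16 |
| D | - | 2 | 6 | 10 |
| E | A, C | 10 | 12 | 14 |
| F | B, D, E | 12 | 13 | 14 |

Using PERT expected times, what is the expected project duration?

38 days

te_A = (1 + 4·2 + 3)/6 = 12/6 = 2
te_B = (3 + 4·4 + 11)/6 = 30/6 = 5
te_C = (10 + 4·13 + 16)/6 = 78/6 = 13
te_D = (2 + 4·6 + 10)/6 = 36/6 = 6
te_E = (10 + 4·12 + 14)/6 = 72/6 = 12
te_F = (12 + 4·13 + 14)/6 = 78/6 = 13

Forward pass:
ES_A = 0; EF_A = 2
ES_B = 0; EF_B = 5
ES_C = 0; EF_C = 13
ES_D = 0; EF_D = 6
ES_E = max(EF_A=2, EF_C=13) = 13; EF_E = 13+12 = 25
ES_F = max(EF_B=5, EF_D=6, EF_E=25) = 25; EF_F = 25+13 = 38
Expected project duration μ = 38 days. Critical path: C → E → F.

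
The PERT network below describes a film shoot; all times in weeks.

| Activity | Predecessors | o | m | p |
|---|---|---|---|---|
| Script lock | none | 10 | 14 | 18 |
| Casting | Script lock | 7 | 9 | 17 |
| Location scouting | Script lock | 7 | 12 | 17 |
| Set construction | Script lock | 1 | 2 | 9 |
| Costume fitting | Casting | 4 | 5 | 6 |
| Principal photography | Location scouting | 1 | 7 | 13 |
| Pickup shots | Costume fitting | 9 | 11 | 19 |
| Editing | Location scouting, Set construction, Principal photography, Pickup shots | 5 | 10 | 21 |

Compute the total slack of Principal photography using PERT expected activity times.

te_Script lock = (10 + 4·14 + 18)/6 = 84/6 = 14
te_Casting = (7 + 4·9 + 17)/6 = 60/6 = 10
te_Location scouting = (7 + 4·12 + 17)/6 = 72/6 = 12
te_Set construction = (1 + 4·2 + 9)/6 = 18/6 = 3
te_Costume fitting = (4 + 4·5 + 6)/6 = 30/6 = 5
te_Principal photography = (1 + 4·7 + 13)/6 = 42/6 = 7
te_Pickup shots = (9 + 4·11 + 19)/6 = 72/6 = 12
te_Editing = (5 + 4·10 + 21)/6 = 66/6 = 11

Forward pass:
ES_Script lock = 0; EF_Script lock = 14
ES_Casting = 14; EF_Casting = 14+10 = 24
ES_Location scouting = 14; EF_Location scouting = 14+12 = 26
ES_Set construction = 14; EF_Set construction = 14+3 = 17
ES_Costume fitting = 24; EF_Costume fitting = 24+5 = 29
ES_Principal photography = 26; EF_Principal photography = 26+7 = 33
ES_Pickup shots = 29; EF_Pickup shots = 29+12 = 41
ES_Editing = max(EF_Location scouting=26, EF_Set construction=17, EF_Principal photography=33, EF_Pickup shots=41) = 41; EF_Editing = 41+11 = 52
Expected project duration μ = 52 weeks. Critical path: Script lock → Casting → Costume fitting → Pickup shots → Editing.

Backward pass:
LF_Editing = 52; LS_Editing = 52−11 = 41
LF_Pickup shots = LS_Editing = 41; LS_Pickup shots = 41−12 = 29
LF_Principal photography = LS_Editing = 41; LS_Principal photography = 41−7 = 34
LF_Costume fitting = LS_Pickup shots = 29; LS_Costume fitting = 29−5 = 24
LF_Set construction = LS_Editing = 41; LS_Set construction = 41−3 = 38
LF_Location scouting = min(LS_Principal photography=34, LS_Editing=41) = 34; LS_Location scouting = 34−12 = 22
LF_Casting = LS_Costume fitting = 24; LS_Casting = 24−10 = 14
LF_Script lock = min(LS_Casting=14, LS_Location scouting=22, LS_Set construction=38) = 14; LS_Script lock = 14−14 = 0
Slack_Principal photography = LS_Principal photography − ES_Principal photography = 34 − 26 = 8

8 weeks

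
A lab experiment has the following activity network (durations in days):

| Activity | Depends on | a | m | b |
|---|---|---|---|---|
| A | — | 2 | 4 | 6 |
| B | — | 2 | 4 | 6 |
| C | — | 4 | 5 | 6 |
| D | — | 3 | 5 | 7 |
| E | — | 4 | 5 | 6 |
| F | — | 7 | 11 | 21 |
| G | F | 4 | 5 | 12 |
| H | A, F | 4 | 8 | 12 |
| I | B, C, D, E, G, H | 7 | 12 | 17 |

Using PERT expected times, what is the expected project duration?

32 days

te_A = (2 + 4·4 + 6)/6 = 24/6 = 4
te_B = (2 + 4·4 + 6)/6 = 24/6 = 4
te_C = (4 + 4·5 + 6)/6 = 30/6 = 5
te_D = (3 + 4·5 + 7)/6 = 30/6 = 5
te_E = (4 + 4·5 + 6)/6 = 30/6 = 5
te_F = (7 + 4·11 + 21)/6 = 72/6 = 12
te_G = (4 + 4·5 + 12)/6 = 36/6 = 6
te_H = (4 + 4·8 + 12)/6 = 48/6 = 8
te_I = (7 + 4·12 + 17)/6 = 72/6 = 12

Forward pass:
ES_A = 0; EF_A = 4
ES_B = 0; EF_B = 4
ES_C = 0; EF_C = 5
ES_D = 0; EF_D = 5
ES_E = 0; EF_E = 5
ES_F = 0; EF_F = 12
ES_G = 12; EF_G = 12+6 = 18
ES_H = max(EF_A=4, EF_F=12) = 12; EF_H = 12+8 = 20
ES_I = max(EF_B=4, EF_C=5, EF_D=5, EF_E=5, EF_G=18, EF_H=20) = 20; EF_I = 20+12 = 32
Expected project duration μ = 32 days. Critical path: F → H → I.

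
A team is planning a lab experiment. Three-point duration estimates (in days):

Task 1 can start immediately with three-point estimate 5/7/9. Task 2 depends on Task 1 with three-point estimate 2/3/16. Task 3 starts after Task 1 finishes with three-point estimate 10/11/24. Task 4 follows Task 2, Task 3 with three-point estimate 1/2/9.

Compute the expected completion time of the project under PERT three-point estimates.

23 days

te_Task 1 = (5 + 4·7 + 9)/6 = 42/6 = 7
te_Task 2 = (2 + 4·3 + 16)/6 = 30/6 = 5
te_Task 3 = (10 + 4·11 + 24)/6 = 78/6 = 13
te_Task 4 = (1 + 4·2 + 9)/6 = 18/6 = 3

Forward pass:
ES_Task 1 = 0; EF_Task 1 = 7
ES_Task 2 = 7; EF_Task 2 = 7+5 = 12
ES_Task 3 = 7; EF_Task 3 = 7+13 = 20
ES_Task 4 = max(EF_Task 2=12, EF_Task 3=20) = 20; EF_Task 4 = 20+3 = 23
Expected project duration μ = 23 days. Critical path: Task 1 → Task 3 → Task 4.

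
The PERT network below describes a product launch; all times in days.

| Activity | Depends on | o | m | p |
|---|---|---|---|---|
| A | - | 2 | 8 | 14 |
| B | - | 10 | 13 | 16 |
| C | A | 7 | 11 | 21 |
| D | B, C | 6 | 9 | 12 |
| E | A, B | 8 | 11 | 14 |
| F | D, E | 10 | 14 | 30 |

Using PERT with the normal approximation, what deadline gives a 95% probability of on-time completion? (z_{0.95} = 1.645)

te_A = (2 + 4·8 + 14)/6 = 48/6 = 8; σ²_A = ((14−2)/6)² = 4.000
te_B = (10 + 4·13 + 16)/6 = 78/6 = 13; σ²_B = ((16−10)/6)² = 1.000
te_C = (7 + 4·11 + 21)/6 = 72/6 = 12; σ²_C = ((21−7)/6)² = 5.444
te_D = (6 + 4·9 + 12)/6 = 54/6 = 9; σ²_D = ((12−6)/6)² = 1.000
te_E = (8 + 4·11 + 14)/6 = 66/6 = 11; σ²_E = ((14−8)/6)² = 1.000
te_F = (10 + 4·14 + 30)/6 = 96/6 = 16; σ²_F = ((30−10)/6)² = 11.111

Forward pass:
ES_A = 0; EF_A = 8
ES_B = 0; EF_B = 13
ES_C = 8; EF_C = 8+12 = 20
ES_D = max(EF_B=13, EF_C=20) = 20; EF_D = 20+9 = 29
ES_E = max(EF_A=8, EF_B=13) = 13; EF_E = 13+11 = 24
ES_F = max(EF_D=29, EF_E=24) = 29; EF_F = 29+16 = 45
Expected project duration μ = 45 days. Critical path: A → C → D → F.

Variance along critical path = 4.000 + 5.444 + 1.000 + 11.111 = 21.556; σ = 4.643 days.
D = μ + z·σ = 45 + 1.645·4.643 = 52.6 days

52.6 days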